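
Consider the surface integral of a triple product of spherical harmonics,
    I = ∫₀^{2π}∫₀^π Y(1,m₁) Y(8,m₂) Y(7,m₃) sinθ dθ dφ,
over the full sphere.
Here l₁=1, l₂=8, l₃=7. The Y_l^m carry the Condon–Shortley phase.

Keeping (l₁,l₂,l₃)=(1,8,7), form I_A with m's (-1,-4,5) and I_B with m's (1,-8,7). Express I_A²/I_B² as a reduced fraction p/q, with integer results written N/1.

1/20

Shared (l₁,l₂,l₃)=(1,8,7): N and (l;000)² cancel in I_A²/I_B².
A: Δ = 2!·0!·14!/17! = 1/2040; Racah Σ t=2..2: t=2:+1/1916006400 = 1/1916006400; ⇒ 3j(1 8 7; -1 -4 5)² = 1/340, sgn +1
B: Δ = 2!·0!·14!/17! = 1/2040; Racah Σ t=0..0: t=0:+1/174356582400 = 1/174356582400; ⇒ 3j(1 8 7; 1 -8 7)² = 1/17, sgn +1
I_A²/I_B² = (1/340)/(1/17) = 1/20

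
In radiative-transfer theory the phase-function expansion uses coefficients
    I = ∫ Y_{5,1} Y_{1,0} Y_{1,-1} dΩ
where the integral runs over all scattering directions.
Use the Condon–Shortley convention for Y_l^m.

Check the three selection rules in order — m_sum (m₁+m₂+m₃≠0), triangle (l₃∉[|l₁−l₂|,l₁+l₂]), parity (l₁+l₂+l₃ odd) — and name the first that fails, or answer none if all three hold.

triangle

Σmᵢ = 0  ✓
l₃∈[|l₁−l₂|,l₁+l₂]=[4,6], have l₃=1  ✗
Σlᵢ = 7 ⇒ odd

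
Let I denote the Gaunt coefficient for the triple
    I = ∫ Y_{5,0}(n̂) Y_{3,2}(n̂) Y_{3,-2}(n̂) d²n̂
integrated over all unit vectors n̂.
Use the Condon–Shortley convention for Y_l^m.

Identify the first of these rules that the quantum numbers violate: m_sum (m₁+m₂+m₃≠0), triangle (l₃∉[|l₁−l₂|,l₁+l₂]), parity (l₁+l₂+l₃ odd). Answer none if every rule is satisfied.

m₁+m₂+m₃ = 0 + 2 − 2 = 0  ✓
triangle: |5−3|=2 ≤ l₃=3 ≤ 5+3=8  ✓
parity: l₁+l₂+l₃ = 11 is odd  ✗

parity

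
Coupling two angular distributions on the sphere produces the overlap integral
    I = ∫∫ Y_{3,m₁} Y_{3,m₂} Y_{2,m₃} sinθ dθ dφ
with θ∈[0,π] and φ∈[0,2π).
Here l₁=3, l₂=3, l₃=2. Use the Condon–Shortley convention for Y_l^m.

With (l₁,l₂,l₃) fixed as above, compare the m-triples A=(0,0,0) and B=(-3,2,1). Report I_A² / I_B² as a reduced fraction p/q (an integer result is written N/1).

16/25

l's match ⇒ only the (l;m) 3-j factors differ between A and B.
A: triangle coeff Δ(3,3,2) = 1/3780; Σ_t [1,3]: t=1:−1/24 t=2:+1/4 t=3:−1/24 = 1/6; (3j)²=4/105 [(3 3 2; 0 0 0)], sign=+1
B: triangle coeff Δ(3,3,2) = 1/3780; Σ_t [4,4]: t=4:+1/48 = 1/48; (3j)²=5/84 [(3 3 2; -3 2 1)], sign=-1
I_A²/I_B² = (4/105)/(5/84) = 16/25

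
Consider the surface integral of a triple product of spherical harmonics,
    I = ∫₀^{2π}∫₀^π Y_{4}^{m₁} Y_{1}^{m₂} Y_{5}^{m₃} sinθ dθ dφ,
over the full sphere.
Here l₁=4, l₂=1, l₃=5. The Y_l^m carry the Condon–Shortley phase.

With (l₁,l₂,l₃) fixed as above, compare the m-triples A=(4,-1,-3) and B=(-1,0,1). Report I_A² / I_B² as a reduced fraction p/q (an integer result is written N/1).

Shared (l₁,l₂,l₃)=(4,1,5): N and (l;000)² cancel in I_A²/I_B².
A: Δ = 0!·8!·2!/11! = 1/495; Racah Σ t=0..0: t=0:+1/80640 = 1/80640; ⇒ 3j(4 1 5; 4 -1 -3)² = 1/495, sgn +1
B: Δ = 0!·8!·2!/11! = 1/495; Racah Σ t=0..0: t=0:+1/720 = 1/720; ⇒ 3j(4 1 5; -1 0 1)² = 8/165, sgn +1
I_A²/I_B² = (1/495)/(8/165) = 1/24

1/24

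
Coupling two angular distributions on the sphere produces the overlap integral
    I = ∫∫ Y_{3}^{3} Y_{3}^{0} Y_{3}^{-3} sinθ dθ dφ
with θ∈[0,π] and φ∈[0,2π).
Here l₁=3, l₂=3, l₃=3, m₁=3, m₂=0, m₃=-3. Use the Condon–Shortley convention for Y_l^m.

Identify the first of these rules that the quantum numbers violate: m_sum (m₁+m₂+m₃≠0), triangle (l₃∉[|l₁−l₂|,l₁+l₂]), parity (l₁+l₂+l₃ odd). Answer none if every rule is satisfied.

parity

azimuthal sum: 3 + 0 − 3 = 0  ✓
0 ≤ 3 ≤ 6 (triangle on l)  ✓
L = 3 + 3 + 3 = 9 (odd)  ✗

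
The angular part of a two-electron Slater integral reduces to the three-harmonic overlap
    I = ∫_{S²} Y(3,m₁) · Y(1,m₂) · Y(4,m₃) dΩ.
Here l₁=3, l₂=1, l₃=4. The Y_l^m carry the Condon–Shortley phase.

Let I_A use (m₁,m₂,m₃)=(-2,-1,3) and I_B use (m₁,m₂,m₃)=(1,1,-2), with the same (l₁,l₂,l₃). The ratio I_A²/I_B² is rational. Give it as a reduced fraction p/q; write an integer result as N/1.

Shared (l₁,l₂,l₃)=(3,1,4): N and (l;000)² cancel in I_A²/I_B².
A: Δ = 0!·6!·2!/9! = 1/252; Racah Σ t=0..0: t=0:+1/240 = 1/240; ⇒ 3j(3 1 4; -2 -1 3)² = 1/12, sgn -1
B: Δ = 0!·6!·2!/9! = 1/252; Racah Σ t=0..0: t=0:+1/96 = 1/96; ⇒ 3j(3 1 4; 1 1 -2)² = 5/84, sgn +1
I_A²/I_B² = (1/12)/(5/84) = 7/5

7/5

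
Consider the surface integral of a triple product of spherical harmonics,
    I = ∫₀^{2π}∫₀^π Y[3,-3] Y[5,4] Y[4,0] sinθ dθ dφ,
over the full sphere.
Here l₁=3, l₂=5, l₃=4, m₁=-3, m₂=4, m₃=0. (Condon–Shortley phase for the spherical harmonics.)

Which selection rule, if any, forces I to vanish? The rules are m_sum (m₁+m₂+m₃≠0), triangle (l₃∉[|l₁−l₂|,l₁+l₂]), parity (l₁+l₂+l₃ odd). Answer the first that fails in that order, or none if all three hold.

m_sum

Σmᵢ = 1  ✗
l₃∈[|l₁−l₂|,l₁+l₂]=[2,8], have l₃=4
Σlᵢ = 12 ⇒ even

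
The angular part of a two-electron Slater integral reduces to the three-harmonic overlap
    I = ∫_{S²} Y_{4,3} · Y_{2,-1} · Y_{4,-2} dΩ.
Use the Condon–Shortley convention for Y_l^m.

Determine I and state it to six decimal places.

-0.187702

Checks pass: Σm=0; 10 even; l₃=4∈[2,6].
(2·4+1)(2·2+1)(2·4+1) = 405
Δ: 2! 6! 2! / 11! → 1/13860
sum: t=0:+1/192 t=1:−1/36 t=2:+1/192 = -5/288
3j²(4 2 4; 0 0 0) = Δ·Π!·Σ² = 20/693  (sign -1)
sum: t=0:+1/240 t=1:−1/1440 = 1/288
3j²(4 2 4; 3 -1 -2) = Δ·Π!·Σ² = 5/132  (sign +1)
combine: 4πI² = 405·20/693·5/132 = 375/847
take √, sign -1: I = -0.18770204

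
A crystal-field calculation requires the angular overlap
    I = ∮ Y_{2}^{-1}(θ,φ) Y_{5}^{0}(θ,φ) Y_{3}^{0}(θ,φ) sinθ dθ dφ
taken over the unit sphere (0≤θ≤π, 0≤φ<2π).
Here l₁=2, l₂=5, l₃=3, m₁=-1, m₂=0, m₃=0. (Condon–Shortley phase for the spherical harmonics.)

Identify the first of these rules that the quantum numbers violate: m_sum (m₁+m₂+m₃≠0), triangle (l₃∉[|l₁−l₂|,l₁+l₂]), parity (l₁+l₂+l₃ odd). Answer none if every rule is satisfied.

azimuthal sum: -1 + 0 + 0 = -1  ✗
3 ≤ 3 ≤ 7 (triangle on l)
L = 2 + 5 + 3 = 10 (even)

m_sum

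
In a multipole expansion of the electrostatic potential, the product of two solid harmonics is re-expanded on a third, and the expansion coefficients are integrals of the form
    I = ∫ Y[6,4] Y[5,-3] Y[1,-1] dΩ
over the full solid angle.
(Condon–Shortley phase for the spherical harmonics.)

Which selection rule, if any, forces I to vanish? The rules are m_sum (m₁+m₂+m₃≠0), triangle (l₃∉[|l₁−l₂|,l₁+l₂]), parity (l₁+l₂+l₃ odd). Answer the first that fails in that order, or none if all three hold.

m₁+m₂+m₃ = 4 − 3 − 1 = 0  ✓
triangle: |6−5|=1 ≤ l₃=1 ≤ 6+5=11  ✓
parity: l₁+l₂+l₃ = 12 is even  ✓

none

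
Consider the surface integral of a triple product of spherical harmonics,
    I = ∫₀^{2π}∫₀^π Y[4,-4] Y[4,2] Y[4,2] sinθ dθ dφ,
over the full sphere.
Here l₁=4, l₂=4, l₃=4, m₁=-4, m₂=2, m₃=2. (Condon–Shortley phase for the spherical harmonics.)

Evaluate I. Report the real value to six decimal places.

0.190983

Rules hold: Σm=0, L=12 even, 0≤4≤8.
N = 9·9·9 = 729
Δ = 4!·4!·4!/13! = 1/450450
Racah Σ t=0..4: t=0:+1/13824 t=1:−1/216 t=2:+1/64 t=3:−1/216 t=4:+1/13824 = 5/768
⇒ 3j(4 4 4; 0 0 0)² = 18/1001, sgn +1
Racah Σ t=4..4: t=4:+1/2304 = 1/2304
⇒ 3j(4 4 4; -4 2 2)² = 5/143, sgn +1
4πI² = N·(3j₀)²·(3jₘ)² = 65610/143143
I = +1·√(0.458353/4π) = 0.19098314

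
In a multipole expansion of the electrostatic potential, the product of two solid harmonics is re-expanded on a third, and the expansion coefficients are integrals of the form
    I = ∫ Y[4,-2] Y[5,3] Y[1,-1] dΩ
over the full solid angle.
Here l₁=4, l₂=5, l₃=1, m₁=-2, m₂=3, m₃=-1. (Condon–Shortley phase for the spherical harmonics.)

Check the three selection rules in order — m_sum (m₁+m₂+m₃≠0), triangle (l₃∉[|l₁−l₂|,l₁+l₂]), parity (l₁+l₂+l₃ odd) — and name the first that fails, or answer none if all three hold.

m₁+m₂+m₃ = -2 + 3 − 1 = 0  ✓
triangle: |4−5|=1 ≤ l₃=1 ≤ 4+5=9  ✓
parity: l₁+l₂+l₃ = 10 is even  ✓

none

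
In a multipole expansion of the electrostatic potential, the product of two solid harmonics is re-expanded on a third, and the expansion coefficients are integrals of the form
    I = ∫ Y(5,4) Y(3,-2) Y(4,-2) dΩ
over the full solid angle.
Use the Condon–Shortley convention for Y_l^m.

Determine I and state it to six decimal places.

0.143343

Checks pass: Σm=0; 12 even; l₃=4∈[2,8].
(2·5+1)(2·3+1)(2·4+1) = 693
Δ: 4! 6! 2! / 13! → 1/180180
sum: t=1:−1/576 t=2:+1/144 t=3:−1/576 = 1/288
3j²(5 3 4; 0 0 0) = Δ·Π!·Σ² = 20/1001  (sign +1)
sum: t=0:+1/2880 t=1:−1/8640 = 1/4320
3j²(5 3 4; 4 -2 -2) = Δ·Π!·Σ² = 8/429  (sign +1)
combine: 4πI² = 693·20/1001·8/429 = 480/1859
take √, sign +1: I = 0.14334284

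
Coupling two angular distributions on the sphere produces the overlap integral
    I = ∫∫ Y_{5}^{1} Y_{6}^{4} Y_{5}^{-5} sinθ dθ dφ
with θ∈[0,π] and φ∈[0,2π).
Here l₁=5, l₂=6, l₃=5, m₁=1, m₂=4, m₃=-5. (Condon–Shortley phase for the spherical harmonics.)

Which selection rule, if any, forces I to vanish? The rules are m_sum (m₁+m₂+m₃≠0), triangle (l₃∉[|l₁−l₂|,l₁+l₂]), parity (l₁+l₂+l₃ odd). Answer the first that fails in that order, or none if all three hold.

none

Σmᵢ = 0  ✓
l₃∈[|l₁−l₂|,l₁+l₂]=[1,11], have l₃=5  ✓
Σlᵢ = 16 ⇒ even  ✓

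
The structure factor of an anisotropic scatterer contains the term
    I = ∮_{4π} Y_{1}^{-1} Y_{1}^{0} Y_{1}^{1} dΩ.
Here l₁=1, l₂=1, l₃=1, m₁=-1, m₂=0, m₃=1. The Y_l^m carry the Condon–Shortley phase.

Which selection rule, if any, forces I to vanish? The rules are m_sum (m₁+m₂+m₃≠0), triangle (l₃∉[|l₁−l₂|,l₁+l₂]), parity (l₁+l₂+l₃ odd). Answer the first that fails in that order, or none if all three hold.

m₁+m₂+m₃ = -1 + 0 + 1 = 0  ✓
triangle: |1−1|=0 ≤ l₃=1 ≤ 1+1=2  ✓
parity: l₁+l₂+l₃ = 3 is odd  ✗

parity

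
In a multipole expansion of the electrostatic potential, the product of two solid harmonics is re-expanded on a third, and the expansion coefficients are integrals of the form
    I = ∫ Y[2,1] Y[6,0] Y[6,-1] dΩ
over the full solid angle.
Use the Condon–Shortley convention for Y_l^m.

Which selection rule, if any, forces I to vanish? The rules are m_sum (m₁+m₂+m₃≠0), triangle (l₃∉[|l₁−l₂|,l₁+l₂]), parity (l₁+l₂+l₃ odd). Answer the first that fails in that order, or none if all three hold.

none

Σmᵢ = 0  ✓
l₃∈[|l₁−l₂|,l₁+l₂]=[4,8], have l₃=6  ✓
Σlᵢ = 14 ⇒ even  ✓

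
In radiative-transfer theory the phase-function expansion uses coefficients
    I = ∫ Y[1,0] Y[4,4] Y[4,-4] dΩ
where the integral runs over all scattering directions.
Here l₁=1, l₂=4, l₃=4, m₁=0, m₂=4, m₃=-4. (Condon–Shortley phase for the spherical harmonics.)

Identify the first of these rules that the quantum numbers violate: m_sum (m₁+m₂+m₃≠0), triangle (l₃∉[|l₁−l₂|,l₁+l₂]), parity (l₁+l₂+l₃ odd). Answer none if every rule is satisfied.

Σmᵢ = 0  ✓
l₃∈[|l₁−l₂|,l₁+l₂]=[3,5], have l₃=4  ✓
Σlᵢ = 9 ⇒ odd  ✗

parity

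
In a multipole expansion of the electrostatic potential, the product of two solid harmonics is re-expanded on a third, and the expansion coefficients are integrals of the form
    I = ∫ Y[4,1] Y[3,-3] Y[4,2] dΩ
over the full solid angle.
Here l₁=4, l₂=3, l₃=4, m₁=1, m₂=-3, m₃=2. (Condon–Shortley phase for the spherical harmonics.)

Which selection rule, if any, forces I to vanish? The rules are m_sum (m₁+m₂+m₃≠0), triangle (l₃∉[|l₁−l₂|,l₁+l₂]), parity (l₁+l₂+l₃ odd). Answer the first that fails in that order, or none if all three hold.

m₁+m₂+m₃ = 1 − 3 + 2 = 0  ✓
triangle: |4−3|=1 ≤ l₃=4 ≤ 4+3=7  ✓
parity: l₁+l₂+l₃ = 11 is odd  ✗

parity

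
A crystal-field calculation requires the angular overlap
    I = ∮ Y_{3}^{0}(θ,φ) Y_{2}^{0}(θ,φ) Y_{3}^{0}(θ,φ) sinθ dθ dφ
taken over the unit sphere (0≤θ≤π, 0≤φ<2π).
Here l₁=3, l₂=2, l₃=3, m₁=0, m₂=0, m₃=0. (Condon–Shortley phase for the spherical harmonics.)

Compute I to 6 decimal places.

Checks pass: Σm=0; 8 even; l₃=3∈[1,5].
(2·3+1)(2·2+1)(2·3+1) = 245
Δ: 2! 4! 2! / 9! → 1/3780
sum: t=0:+1/24 t=1:−1/4 t=2:+1/24 = -1/6
3j²(3 2 3; 0 0 0) = Δ·Π!·Σ² = 4/105  (sign +1)
(m-triple is (0,0,0) — same symbol as above.)
combine: 4πI² = 245·4/105·4/105 = 16/45
take √, sign +1: I = 0.16820883

0.168209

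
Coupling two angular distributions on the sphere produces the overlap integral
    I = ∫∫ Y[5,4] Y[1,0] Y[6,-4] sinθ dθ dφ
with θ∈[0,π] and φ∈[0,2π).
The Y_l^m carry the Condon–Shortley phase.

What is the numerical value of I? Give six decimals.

0.182727

m-sum 0 ✓  L=12 even ✓  4≤6≤6 ✓
Π(2lᵢ+1) = 11×3×13 = 429
triangle coeff Δ(5,1,6) = 1/858
Σ_t [0,0]: t=0:+1/14400 = 1/14400
(3j)²=6/143 [(5 1 6; 0 0 0)], sign=+1
Σ_t [0,0]: t=0:+1/362880 = 1/362880
(3j)²=10/429 [(5 1 6; 4 0 -4)], sign=+1
⇒ 4πI² = 60/143
I = (+1)√(60/143/(4π)) = 0.18272698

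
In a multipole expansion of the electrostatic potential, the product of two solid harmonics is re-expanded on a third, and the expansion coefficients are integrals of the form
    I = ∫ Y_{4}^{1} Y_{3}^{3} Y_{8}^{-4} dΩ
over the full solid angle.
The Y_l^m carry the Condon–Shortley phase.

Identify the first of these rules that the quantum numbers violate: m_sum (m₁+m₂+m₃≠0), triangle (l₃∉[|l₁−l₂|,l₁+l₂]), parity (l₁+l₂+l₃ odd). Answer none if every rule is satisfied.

triangle

Σmᵢ = 0  ✓
l₃∈[|l₁−l₂|,l₁+l₂]=[1,7], have l₃=8  ✗
Σlᵢ = 15 ⇒ odd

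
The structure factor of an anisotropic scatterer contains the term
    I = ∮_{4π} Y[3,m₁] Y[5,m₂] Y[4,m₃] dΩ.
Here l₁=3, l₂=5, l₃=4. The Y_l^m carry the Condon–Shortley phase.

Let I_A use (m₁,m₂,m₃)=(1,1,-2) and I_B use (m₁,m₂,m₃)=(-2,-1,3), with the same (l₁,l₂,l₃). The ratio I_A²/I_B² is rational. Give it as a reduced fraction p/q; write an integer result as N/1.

1849/4235

l's match ⇒ only the (l;m) 3-j factors differ between A and B.
A: triangle coeff Δ(3,5,4) = 1/180180; Σ_t [0,2]: t=0:+1/34560 t=1:−1/720 t=2:+1/384 = 43/34560; (3j)²=1849/180180 [(3 5 4; 1 1 -2)], sign=+1
B: triangle coeff Δ(3,5,4) = 1/180180; Σ_t [3,4]: t=3:−1/1440 t=4:+1/17280 = -11/17280; (3j)²=11/468 [(3 5 4; -2 -1 3)], sign=+1
I_A²/I_B² = (1849/180180)/(11/468) = 1849/4235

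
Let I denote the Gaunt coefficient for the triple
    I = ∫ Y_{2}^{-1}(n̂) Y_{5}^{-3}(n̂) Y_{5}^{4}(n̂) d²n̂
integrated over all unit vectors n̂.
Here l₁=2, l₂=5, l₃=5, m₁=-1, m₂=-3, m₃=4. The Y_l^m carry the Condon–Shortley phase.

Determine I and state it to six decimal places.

Checks pass: Σm=0; 12 even; l₃=5∈[3,7].
(2·2+1)(2·5+1)(2·5+1) = 605
Δ: 2! 2! 8! / 13! → 1/38610
sum: t=0:+1/2880 t=1:−1/576 t=2:+1/2880 = -1/960
3j²(2 5 5; 0 0 0) = Δ·Π!·Σ² = 10/429  (sign +1)
sum: t=1:−1/10080 t=2:+1/80640 = -1/11520
3j²(2 5 5; -1 -3 4) = Δ·Π!·Σ² = 49/1430  (sign +1)
combine: 4πI² = 605·10/429·49/1430 = 245/507
take √, sign +1: I = 0.19609844

0.196098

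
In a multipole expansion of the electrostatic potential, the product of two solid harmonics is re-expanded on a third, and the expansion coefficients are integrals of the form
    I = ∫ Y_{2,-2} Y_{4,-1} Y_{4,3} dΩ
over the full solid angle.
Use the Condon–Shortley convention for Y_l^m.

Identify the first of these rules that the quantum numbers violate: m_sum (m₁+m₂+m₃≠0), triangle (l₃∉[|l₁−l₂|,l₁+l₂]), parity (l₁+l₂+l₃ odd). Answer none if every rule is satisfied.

none

azimuthal sum: -2 − 1 + 3 = 0  ✓
2 ≤ 4 ≤ 6 (triangle on l)  ✓
L = 2 + 4 + 4 = 10 (even)  ✓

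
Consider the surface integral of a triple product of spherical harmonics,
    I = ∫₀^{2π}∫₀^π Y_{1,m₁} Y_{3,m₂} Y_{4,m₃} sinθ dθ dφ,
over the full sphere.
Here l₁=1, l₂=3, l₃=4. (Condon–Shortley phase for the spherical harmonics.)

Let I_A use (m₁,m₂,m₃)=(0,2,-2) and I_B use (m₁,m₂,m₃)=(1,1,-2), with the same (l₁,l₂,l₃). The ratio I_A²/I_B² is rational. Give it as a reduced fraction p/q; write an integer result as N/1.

l's match ⇒ only the (l;m) 3-j factors differ between A and B.
A: triangle coeff Δ(1,3,4) = 1/252; Σ_t [0,0]: t=0:+1/120 = 1/120; (3j)²=1/21 [(1 3 4; 0 2 -2)], sign=+1
B: triangle coeff Δ(1,3,4) = 1/252; Σ_t [0,0]: t=0:+1/96 = 1/96; (3j)²=5/84 [(1 3 4; 1 1 -2)], sign=+1
I_A²/I_B² = (1/21)/(5/84) = 4/5

4/5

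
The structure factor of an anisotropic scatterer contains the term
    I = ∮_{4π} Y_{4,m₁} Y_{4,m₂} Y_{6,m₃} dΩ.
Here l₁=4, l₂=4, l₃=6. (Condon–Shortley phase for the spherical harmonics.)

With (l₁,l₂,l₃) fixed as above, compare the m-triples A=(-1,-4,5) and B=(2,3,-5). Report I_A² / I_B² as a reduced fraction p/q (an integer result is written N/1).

Same 4,4,6: normalisation and zero-m 3j drop out of the ratio.
A: Δ: 2! 6! 6! / 15! → 1/1261260; sum: t=0:+1/172800 = 1/172800; 3j²(4 4 6; -1 -4 5) = Δ·Π!·Σ² = 2/65  (sign -1)
B: Δ: 2! 6! 6! / 15! → 1/1261260; sum: t=1:−1/86400 t=2:+1/172800 = -1/172800; 3j²(4 4 6; 2 3 -5) = Δ·Π!·Σ² = 1/130  (sign +1)
I_A²/I_B² = (2/65)/(1/130) = 4/1

4/1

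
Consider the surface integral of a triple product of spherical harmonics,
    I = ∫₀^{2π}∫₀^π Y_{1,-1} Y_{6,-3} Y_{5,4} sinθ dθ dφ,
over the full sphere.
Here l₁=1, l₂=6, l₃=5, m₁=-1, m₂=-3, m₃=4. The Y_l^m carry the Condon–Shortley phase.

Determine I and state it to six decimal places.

Rules hold: Σm=0, L=12 even, 5≤5≤7.
N = 3·13·11 = 429
Δ = 2!·0!·10!/13! = 1/858
Racah Σ t=1..1: t=1:−1/14400 = -1/14400
⇒ 3j(1 6 5; 0 0 0)² = 6/143, sgn +1
Racah Σ t=2..2: t=2:+1/725760 = 1/725760
⇒ 3j(1 6 5; -1 -3 4)² = 1/286, sgn -1
4πI² = N·(3j₀)²·(3jₘ)² = 9/143
I = -1·√(0.0629371/4π) = -0.07076985

-0.070770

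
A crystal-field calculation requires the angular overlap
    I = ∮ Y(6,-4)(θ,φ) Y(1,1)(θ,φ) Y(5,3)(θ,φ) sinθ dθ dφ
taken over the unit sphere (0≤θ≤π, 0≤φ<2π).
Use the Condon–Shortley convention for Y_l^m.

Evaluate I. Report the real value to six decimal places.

0.274090

Checks pass: Σm=0; 12 even; l₃=5∈[5,7].
(2·6+1)(2·1+1)(2·5+1) = 429
Δ: 2! 10! 0! / 13! → 1/858
sum: t=1:−1/14400 = -1/14400
3j²(6 1 5; 0 0 0) = Δ·Π!·Σ² = 6/143  (sign +1)
sum: t=2:+1/161280 = 1/161280
3j²(6 1 5; -4 1 3) = Δ·Π!·Σ² = 15/286  (sign +1)
combine: 4πI² = 429·6/143·15/286 = 135/143
take √, sign +1: I = 0.27409047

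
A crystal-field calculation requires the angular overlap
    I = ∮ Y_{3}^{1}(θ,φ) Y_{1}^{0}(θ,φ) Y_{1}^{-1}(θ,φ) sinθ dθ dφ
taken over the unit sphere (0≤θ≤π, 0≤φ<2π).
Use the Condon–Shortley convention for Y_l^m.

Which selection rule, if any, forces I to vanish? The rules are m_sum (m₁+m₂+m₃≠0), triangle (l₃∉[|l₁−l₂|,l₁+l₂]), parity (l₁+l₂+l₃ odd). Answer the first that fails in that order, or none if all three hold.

azimuthal sum: 1 + 0 − 1 = 0  ✓
2 ≤ 1 ≤ 4 (triangle on l)  ✗
L = 3 + 1 + 1 = 5 (odd)

triangle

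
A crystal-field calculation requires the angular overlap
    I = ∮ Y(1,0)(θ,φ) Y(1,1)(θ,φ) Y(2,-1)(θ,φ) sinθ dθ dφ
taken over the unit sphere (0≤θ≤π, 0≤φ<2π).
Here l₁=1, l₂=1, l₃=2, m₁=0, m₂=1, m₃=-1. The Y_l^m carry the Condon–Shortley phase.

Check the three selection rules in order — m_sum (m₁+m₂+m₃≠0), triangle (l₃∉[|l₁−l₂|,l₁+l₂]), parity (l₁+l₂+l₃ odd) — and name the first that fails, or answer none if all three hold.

none

m₁+m₂+m₃ = 0 + 1 − 1 = 0  ✓
triangle: |1−1|=0 ≤ l₃=2 ≤ 1+1=2  ✓
parity: l₁+l₂+l₃ = 4 is even  ✓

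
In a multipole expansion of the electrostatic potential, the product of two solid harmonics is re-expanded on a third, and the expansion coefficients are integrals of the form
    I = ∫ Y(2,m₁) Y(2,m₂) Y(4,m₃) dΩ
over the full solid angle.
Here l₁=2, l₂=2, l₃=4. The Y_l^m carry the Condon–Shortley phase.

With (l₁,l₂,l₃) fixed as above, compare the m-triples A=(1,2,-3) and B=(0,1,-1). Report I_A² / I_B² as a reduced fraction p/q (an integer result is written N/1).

7/6

Same 2,2,4: normalisation and zero-m 3j drop out of the ratio.
A: Δ: 0! 4! 4! / 9! → 1/630; sum: t=0:+1/144 = 1/144; 3j²(2 2 4; 1 2 -3) = Δ·Π!·Σ² = 1/18  (sign -1)
B: Δ: 0! 4! 4! / 9! → 1/630; sum: t=0:+1/24 = 1/24; 3j²(2 2 4; 0 1 -1) = Δ·Π!·Σ² = 1/21  (sign -1)
I_A²/I_B² = (1/18)/(1/21) = 7/6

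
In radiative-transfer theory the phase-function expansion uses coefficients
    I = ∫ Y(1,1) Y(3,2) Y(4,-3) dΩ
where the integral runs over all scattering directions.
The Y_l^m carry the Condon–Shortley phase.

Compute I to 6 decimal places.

-0.282095

Rules hold: Σm=0, L=8 even, 2≤4≤4.
N = 3·7·9 = 189
Δ = 0!·2!·6!/9! = 1/252
Racah Σ t=0..0: t=0:+1/36 = 1/36
⇒ 3j(1 3 4; 0 0 0)² = 4/63, sgn +1
Racah Σ t=0..0: t=0:+1/240 = 1/240
⇒ 3j(1 3 4; 1 2 -3)² = 1/12, sgn -1
4πI² = N·(3j₀)²·(3jₘ)² = 1/1
I = -1·√(1/4π) = -0.28209479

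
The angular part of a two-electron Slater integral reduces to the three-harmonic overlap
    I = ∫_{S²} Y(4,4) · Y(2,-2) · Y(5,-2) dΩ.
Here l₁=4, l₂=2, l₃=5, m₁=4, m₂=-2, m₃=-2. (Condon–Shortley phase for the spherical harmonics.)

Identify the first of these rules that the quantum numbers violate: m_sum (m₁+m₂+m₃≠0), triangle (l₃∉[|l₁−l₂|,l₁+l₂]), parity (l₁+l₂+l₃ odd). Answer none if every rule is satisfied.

parity

Σmᵢ = 0  ✓
l₃∈[|l₁−l₂|,l₁+l₂]=[2,6], have l₃=5  ✓
Σlᵢ = 11 ⇒ odd  ✗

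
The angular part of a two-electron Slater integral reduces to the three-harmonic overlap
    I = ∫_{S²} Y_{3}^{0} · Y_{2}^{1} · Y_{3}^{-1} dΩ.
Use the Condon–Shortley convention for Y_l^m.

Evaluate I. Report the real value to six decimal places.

-0.059471

Checks pass: Σm=0; 8 even; l₃=3∈[1,5].
(2·3+1)(2·2+1)(2·3+1) = 245
Δ: 2! 4! 2! / 9! → 1/3780
sum: t=0:+1/24 t=1:−1/4 t=2:+1/24 = -1/6
3j²(3 2 3; 0 0 0) = Δ·Π!·Σ² = 4/105  (sign +1)
sum: t=1:−1/8 t=2:+1/12 = -1/24
3j²(3 2 3; 0 1 -1) = Δ·Π!·Σ² = 1/210  (sign -1)
combine: 4πI² = 245·4/105·1/210 = 2/45
take √, sign -1: I = -0.05947080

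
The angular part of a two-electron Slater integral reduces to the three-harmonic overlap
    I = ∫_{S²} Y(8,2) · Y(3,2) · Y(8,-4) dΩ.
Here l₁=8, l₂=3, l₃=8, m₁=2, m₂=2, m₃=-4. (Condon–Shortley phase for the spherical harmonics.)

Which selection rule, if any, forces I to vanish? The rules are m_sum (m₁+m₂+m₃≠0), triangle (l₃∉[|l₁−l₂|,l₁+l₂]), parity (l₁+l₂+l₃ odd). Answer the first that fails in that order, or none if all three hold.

Σmᵢ = 0  ✓
l₃∈[|l₁−l₂|,l₁+l₂]=[5,11], have l₃=8  ✓
Σlᵢ = 19 ⇒ odd  ✗

parity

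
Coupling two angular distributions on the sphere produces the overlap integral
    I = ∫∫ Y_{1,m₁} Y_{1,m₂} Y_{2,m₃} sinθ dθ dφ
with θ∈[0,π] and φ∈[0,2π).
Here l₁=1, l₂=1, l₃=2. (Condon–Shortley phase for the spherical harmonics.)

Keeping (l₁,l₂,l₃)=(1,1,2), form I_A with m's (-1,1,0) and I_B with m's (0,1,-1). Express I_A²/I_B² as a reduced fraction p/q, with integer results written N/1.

Same 1,1,2: normalisation and zero-m 3j drop out of the ratio.
A: Δ: 0! 2! 2! / 5! → 1/30; sum: t=0:+1/4 = 1/4; 3j²(1 1 2; -1 1 0) = Δ·Π!·Σ² = 1/30  (sign +1)
B: Δ: 0! 2! 2! / 5! → 1/30; sum: t=0:+1/2 = 1/2; 3j²(1 1 2; 0 1 -1) = Δ·Π!·Σ² = 1/10  (sign -1)
I_A²/I_B² = (1/30)/(1/10) = 1/3

1/3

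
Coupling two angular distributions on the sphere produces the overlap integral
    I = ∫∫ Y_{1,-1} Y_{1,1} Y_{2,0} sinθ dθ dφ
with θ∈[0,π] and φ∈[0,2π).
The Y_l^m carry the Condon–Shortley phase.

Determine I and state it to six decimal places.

0.126157

Checks pass: Σm=0; 4 even; l₃=2∈[0,2].
(2·1+1)(2·1+1)(2·2+1) = 45
Δ: 0! 2! 2! / 5! → 1/30
sum: t=0:+1/1 = 1/1
3j²(1 1 2; 0 0 0) = Δ·Π!·Σ² = 2/15  (sign +1)
sum: t=0:+1/4 = 1/4
3j²(1 1 2; -1 1 0) = Δ·Π!·Σ² = 1/30  (sign +1)
combine: 4πI² = 45·2/15·1/30 = 1/5
take √, sign +1: I = 0.12615663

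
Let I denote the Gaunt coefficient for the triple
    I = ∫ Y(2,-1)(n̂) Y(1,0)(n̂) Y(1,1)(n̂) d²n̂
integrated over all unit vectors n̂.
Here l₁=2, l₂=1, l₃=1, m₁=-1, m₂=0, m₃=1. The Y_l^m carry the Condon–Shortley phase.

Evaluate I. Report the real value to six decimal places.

Checks pass: Σm=0; 4 even; l₃=1∈[1,3].
(2·2+1)(2·1+1)(2·1+1) = 45
Δ: 2! 2! 0! / 5! → 1/30
sum: t=1:−1/1 = -1/1
3j²(2 1 1; 0 0 0) = Δ·Π!·Σ² = 2/15  (sign +1)
sum: t=1:−1/2 = -1/2
3j²(2 1 1; -1 0 1) = Δ·Π!·Σ² = 1/10  (sign -1)
combine: 4πI² = 45·2/15·1/10 = 3/5
take √, sign -1: I = -0.21850969

-0.218510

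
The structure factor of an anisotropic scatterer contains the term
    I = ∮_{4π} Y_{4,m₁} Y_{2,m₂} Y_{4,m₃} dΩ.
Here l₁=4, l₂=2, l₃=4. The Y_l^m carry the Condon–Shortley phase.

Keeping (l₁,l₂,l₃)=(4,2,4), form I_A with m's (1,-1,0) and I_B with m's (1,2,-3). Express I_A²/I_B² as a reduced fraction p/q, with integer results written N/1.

5/63

Shared (l₁,l₂,l₃)=(4,2,4): N and (l;000)² cancel in I_A²/I_B².
A: Δ = 2!·6!·2!/11! = 1/13860; Racah Σ t=0..1: t=0:+1/72 t=1:−1/96 = 1/288; ⇒ 3j(4 2 4; 1 -1 0)² = 1/462, sgn +1
B: Δ = 2!·6!·2!/11! = 1/13860; Racah Σ t=2..2: t=2:+1/480 = 1/480; ⇒ 3j(4 2 4; 1 2 -3)² = 3/110, sgn -1
I_A²/I_B² = (1/462)/(3/110) = 5/63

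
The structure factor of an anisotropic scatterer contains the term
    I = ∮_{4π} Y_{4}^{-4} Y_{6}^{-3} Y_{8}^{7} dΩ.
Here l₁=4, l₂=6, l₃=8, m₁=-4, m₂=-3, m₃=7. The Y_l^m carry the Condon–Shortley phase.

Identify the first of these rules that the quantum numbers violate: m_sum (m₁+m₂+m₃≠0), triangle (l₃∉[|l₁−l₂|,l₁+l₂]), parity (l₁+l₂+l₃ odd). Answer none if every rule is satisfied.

m₁+m₂+m₃ = -4 − 3 + 7 = 0  ✓
triangle: |4−6|=2 ≤ l₃=8 ≤ 4+6=10  ✓
parity: l₁+l₂+l₃ = 18 is even  ✓

none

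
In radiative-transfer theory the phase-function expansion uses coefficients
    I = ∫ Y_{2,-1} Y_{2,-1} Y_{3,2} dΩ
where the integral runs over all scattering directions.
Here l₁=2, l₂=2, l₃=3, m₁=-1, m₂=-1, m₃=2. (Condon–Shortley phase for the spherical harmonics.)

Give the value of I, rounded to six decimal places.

0.000000

Σlᵢ=7 odd — θ-integrand is odd under cosθ→−cosθ; I=0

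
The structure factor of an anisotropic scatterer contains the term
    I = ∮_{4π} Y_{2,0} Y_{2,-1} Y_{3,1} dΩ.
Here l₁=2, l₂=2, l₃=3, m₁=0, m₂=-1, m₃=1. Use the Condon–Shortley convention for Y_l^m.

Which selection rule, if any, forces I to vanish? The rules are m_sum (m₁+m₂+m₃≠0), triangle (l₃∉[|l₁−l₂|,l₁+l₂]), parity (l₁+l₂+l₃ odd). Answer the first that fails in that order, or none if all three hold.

parity

azimuthal sum: 0 − 1 + 1 = 0  ✓
0 ≤ 3 ≤ 4 (triangle on l)  ✓
L = 2 + 2 + 3 = 7 (odd)  ✗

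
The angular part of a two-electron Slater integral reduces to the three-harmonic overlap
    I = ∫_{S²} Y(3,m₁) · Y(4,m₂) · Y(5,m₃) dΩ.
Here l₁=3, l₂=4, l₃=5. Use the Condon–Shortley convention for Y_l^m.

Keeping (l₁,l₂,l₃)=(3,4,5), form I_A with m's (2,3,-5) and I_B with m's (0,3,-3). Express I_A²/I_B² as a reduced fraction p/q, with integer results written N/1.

Same 3,4,5: normalisation and zero-m 3j drop out of the ratio.
A: Δ: 2! 4! 6! / 13! → 1/180180; sum: t=1:−1/17280 = -1/17280; 3j²(3 4 5; 2 3 -5) = Δ·Π!·Σ² = 35/858  (sign -1)
B: Δ: 2! 4! 6! / 13! → 1/180180; sum: t=1:−1/2880 t=2:+1/1440 = 1/2880; 3j²(3 4 5; 0 3 -3) = Δ·Π!·Σ² = 7/715  (sign +1)
I_A²/I_B² = (35/858)/(7/715) = 25/6

25/6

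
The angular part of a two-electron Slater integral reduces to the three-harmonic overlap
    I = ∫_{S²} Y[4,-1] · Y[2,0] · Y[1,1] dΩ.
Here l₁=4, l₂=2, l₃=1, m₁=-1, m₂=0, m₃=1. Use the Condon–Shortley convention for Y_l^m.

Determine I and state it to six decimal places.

0.000000

triangle: need 2≤l₃≤6, have 1; I=0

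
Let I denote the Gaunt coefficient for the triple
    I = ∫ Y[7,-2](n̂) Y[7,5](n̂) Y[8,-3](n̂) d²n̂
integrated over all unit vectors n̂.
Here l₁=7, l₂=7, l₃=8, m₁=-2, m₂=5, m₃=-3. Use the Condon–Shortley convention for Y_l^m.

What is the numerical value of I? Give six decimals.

-0.104896

Checks pass: Σm=0; 22 even; l₃=8∈[0,14].
(2·7+1)(2·7+1)(2·8+1) = 3825
Δ: 6! 8! 8! / 23! → 1/22086194130
sum: t=0:+1/18289152000 t=1:−1/248832000 t=2:+1/24883200 t=3:−1/11943936 t=4:+1/24883200 t=5:−1/248832000 t=6:+1/18289152000 = -11/975421440
3j²(7 7 8; 0 0 0) = Δ·Π!·Σ² = 1750/289731  (sign -1)
sum: t=4:+1/1393459200 t=5:−1/348364800 t=6:+1/746496000 = -17/20901888000
3j²(7 7 8; -2 5 -3) = Δ·Π!·Σ² = 34/5681  (sign +1)
combine: 4πI² = 3825·1750/289731·34/5681 = 4462500/32273761
take √, sign -1: I = -0.10489611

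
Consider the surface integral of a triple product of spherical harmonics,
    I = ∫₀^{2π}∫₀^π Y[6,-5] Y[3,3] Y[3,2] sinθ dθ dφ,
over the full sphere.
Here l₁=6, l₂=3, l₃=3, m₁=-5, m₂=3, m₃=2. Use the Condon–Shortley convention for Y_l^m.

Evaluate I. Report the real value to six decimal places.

Rules hold: Σm=0, L=12 even, 3≤3≤9.
N = 13·7·7 = 637
Δ = 6!·6!·0!/13! = 1/12012
Racah Σ t=3..3: t=3:−1/1296 = -1/1296
⇒ 3j(6 3 3; 0 0 0)² = 100/3003, sgn +1
Racah Σ t=6..6: t=6:+1/86400 = 1/86400
⇒ 3j(6 3 3; -5 3 2)² = 1/26, sgn -1
4πI² = N·(3j₀)²·(3jₘ)² = 350/429
I = -1·√(0.815851/4π) = -0.25480060

-0.254801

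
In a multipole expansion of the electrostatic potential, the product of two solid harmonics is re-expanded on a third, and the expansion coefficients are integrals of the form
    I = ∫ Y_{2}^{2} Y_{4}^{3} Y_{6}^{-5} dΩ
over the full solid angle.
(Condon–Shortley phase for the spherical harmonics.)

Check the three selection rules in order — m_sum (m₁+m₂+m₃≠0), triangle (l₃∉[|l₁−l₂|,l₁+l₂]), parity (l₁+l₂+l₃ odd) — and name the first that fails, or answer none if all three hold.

none

azimuthal sum: 2 + 3 − 5 = 0  ✓
2 ≤ 6 ≤ 6 (triangle on l)  ✓
L = 2 + 4 + 6 = 12 (even)  ✓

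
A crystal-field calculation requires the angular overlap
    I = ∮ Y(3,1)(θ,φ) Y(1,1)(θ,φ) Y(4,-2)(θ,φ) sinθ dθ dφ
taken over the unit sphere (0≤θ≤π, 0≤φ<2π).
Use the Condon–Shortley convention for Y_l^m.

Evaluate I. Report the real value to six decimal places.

m-sum 0 ✓  L=8 even ✓  2≤4≤4 ✓
Π(2lᵢ+1) = 7×3×9 = 189
triangle coeff Δ(3,1,4) = 1/252
Σ_t [0,0]: t=0:+1/36 = 1/36
(3j)²=4/63 [(3 1 4; 0 0 0)], sign=+1
Σ_t [0,0]: t=0:+1/96 = 1/96
(3j)²=5/84 [(3 1 4; 1 1 -2)], sign=+1
⇒ 4πI² = 5/7
I = (+1)√(5/7/(4π)) = 0.23841361

0.238414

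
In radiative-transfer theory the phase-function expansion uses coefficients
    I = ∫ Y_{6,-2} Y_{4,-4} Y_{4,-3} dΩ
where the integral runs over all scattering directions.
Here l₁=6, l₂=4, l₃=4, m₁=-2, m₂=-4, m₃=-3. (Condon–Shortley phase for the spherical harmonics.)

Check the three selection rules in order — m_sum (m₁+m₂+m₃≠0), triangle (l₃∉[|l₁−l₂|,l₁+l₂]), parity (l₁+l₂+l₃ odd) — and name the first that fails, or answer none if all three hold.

m₁+m₂+m₃ = -2 − 4 − 3 = -9  ✗
triangle: |6−4|=2 ≤ l₃=4 ≤ 6+4=10
parity: l₁+l₂+l₃ = 14 is even

m_sum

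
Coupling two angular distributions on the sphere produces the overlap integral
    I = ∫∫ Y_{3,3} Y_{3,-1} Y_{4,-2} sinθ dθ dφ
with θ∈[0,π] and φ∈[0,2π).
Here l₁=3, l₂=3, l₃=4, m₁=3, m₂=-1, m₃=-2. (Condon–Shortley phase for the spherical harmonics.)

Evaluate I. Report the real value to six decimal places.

-0.188451

m-sum 0 ✓  L=10 even ✓  0≤4≤6 ✓
Π(2lᵢ+1) = 7×7×9 = 441
triangle coeff Δ(3,3,4) = 1/34650
Σ_t [0,2]: t=0:+1/72 t=1:−1/16 t=2:+1/72 = -5/144
(3j)²=2/77 [(3 3 4; 0 0 0)], sign=-1
Σ_t [0,0]: t=0:+1/192 = 1/192
(3j)²=3/77 [(3 3 4; 3 -1 -2)], sign=+1
⇒ 4πI² = 54/121
I = (-1)√(54/121/(4π)) = -0.18845135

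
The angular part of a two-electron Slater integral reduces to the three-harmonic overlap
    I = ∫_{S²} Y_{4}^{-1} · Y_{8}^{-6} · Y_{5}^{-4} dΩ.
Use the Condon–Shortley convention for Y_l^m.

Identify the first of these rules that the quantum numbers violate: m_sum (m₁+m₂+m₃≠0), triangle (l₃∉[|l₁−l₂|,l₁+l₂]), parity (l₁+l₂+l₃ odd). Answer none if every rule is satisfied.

m₁+m₂+m₃ = -1 − 6 − 4 = -11  ✗
triangle: |4−8|=4 ≤ l₃=5 ≤ 4+8=12
parity: l₁+l₂+l₃ = 17 is odd

m_sum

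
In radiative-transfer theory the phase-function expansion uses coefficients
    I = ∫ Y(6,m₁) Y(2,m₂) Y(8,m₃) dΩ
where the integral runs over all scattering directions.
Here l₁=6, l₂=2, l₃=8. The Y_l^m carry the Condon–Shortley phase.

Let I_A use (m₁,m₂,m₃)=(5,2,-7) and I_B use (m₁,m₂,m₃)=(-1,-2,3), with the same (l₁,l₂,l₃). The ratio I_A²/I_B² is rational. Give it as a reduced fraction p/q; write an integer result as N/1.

91/22

Same 6,2,8: normalisation and zero-m 3j drop out of the ratio.
A: Δ: 0! 12! 4! / 17! → 1/30940; sum: t=0:+1/958003200 = 1/958003200; 3j²(6 2 8; 5 2 -7) = Δ·Π!·Σ² = 3/68  (sign -1)
B: Δ: 0! 12! 4! / 17! → 1/30940; sum: t=0:+1/14515200 = 1/14515200; 3j²(6 2 8; -1 -2 3) = Δ·Π!·Σ² = 33/3094  (sign -1)
I_A²/I_B² = (3/68)/(33/3094) = 91/22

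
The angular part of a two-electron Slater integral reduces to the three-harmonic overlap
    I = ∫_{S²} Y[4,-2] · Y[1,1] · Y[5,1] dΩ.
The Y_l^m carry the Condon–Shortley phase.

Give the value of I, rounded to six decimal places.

-0.120286

m-sum 0 ✓  L=10 even ✓  3≤5≤5 ✓
Π(2lᵢ+1) = 9×3×11 = 297
triangle coeff Δ(4,1,5) = 1/495
Σ_t [0,0]: t=0:+1/576 = 1/576
(3j)²=5/99 [(4 1 5; 0 0 0)], sign=-1
Σ_t [0,0]: t=0:+1/2880 = 1/2880
(3j)²=2/165 [(4 1 5; -2 1 1)], sign=+1
⇒ 4πI² = 2/11
I = (-1)√(2/11/(4π)) = -0.12028562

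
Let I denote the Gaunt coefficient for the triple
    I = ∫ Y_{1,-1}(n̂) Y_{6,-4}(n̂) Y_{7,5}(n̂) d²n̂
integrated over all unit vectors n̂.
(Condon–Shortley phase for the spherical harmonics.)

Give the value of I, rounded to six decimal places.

m-sum 0 ✓  L=14 even ✓  5≤7≤7 ✓
Π(2lᵢ+1) = 3×13×15 = 585
triangle coeff Δ(1,6,7) = 1/1365
Σ_t [0,0]: t=0:+1/518400 = 1/518400
(3j)²=7/195 [(1 6 7; 0 0 0)], sign=-1
Σ_t [0,0]: t=0:+1/14515200 = 1/14515200
(3j)²=22/455 [(1 6 7; -1 -4 5)], sign=+1
⇒ 4πI² = 66/65
I = (-1)√(66/65/(4π)) = -0.28425647

-0.284256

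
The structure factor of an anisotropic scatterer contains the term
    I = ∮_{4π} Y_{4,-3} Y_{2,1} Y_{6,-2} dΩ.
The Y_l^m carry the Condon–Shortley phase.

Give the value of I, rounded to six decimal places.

m-sum = -3 + 1 − 2 = -4 ≠ 0 ⇒ I = 0

0.000000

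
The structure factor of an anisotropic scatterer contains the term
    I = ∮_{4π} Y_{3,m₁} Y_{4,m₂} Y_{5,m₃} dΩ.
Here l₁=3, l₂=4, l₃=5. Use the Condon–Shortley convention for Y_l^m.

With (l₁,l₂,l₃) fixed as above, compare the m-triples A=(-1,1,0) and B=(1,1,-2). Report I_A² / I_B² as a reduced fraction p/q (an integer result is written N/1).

Same 3,4,5: normalisation and zero-m 3j drop out of the ratio.
A: Δ: 2! 4! 6! / 13! → 1/180180; sum: t=0:+1/5760 t=1:−1/288 t=2:+1/288 = 1/5760; 3j²(3 4 5; -1 1 0) = Δ·Π!·Σ² = 1/12012  (sign -1)
B: Δ: 2! 4! 6! / 13! → 1/180180; sum: t=0:+1/960 t=1:−1/288 t=2:+1/1728 = -1/540; 3j²(3 4 5; 1 1 -2) = Δ·Π!·Σ² = 128/6435  (sign +1)
I_A²/I_B² = (1/12012)/(128/6435) = 15/3584

15/3584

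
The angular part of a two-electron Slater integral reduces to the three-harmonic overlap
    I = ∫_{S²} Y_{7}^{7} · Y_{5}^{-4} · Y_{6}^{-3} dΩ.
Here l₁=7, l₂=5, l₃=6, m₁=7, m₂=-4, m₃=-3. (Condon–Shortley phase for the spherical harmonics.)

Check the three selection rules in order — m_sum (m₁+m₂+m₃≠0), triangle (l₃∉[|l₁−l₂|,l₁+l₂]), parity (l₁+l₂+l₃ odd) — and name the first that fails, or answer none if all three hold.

Σmᵢ = 0  ✓
l₃∈[|l₁−l₂|,l₁+l₂]=[2,12], have l₃=6  ✓
Σlᵢ = 18 ⇒ even  ✓

none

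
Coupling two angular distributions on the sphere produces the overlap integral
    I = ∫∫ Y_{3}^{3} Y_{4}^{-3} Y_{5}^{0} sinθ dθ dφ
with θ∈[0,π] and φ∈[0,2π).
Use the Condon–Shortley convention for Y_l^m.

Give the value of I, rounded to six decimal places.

Checks pass: Σm=0; 12 even; l₃=5∈[1,7].
(2·3+1)(2·4+1)(2·5+1) = 693
Δ: 2! 4! 6! / 13! → 1/180180
sum: t=0:+1/576 t=1:−1/144 t=2:+1/576 = -1/288
3j²(3 4 5; 0 0 0) = Δ·Π!·Σ² = 20/1001  (sign +1)
sum: t=0:+1/5760 = 1/5760
3j²(3 4 5; 3 -3 0) = Δ·Π!·Σ² = 5/572  (sign -1)
combine: 4πI² = 693·20/1001·5/572 = 225/1859
take √, sign -1: I = -0.09814013

-0.098140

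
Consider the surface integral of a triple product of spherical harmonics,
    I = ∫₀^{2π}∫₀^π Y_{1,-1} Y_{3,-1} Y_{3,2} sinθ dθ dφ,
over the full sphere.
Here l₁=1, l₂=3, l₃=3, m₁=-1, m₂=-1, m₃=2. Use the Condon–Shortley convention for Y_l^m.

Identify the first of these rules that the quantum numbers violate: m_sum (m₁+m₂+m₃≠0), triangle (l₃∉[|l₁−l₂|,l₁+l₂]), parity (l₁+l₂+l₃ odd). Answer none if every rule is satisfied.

parity

Σmᵢ = 0  ✓
l₃∈[|l₁−l₂|,l₁+l₂]=[2,4], have l₃=3  ✓
Σlᵢ = 7 ⇒ odd  ✗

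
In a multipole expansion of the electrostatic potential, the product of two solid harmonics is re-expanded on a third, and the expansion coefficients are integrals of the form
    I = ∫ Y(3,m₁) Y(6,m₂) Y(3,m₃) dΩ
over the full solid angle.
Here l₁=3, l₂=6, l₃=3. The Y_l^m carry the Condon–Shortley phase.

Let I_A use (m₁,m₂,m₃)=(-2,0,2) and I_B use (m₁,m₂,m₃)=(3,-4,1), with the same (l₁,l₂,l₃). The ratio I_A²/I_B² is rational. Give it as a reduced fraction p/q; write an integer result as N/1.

6/35

Shared (l₁,l₂,l₃)=(3,6,3): N and (l;000)² cancel in I_A²/I_B².
A: Δ = 6!·0!·6!/13! = 1/12012; Racah Σ t=5..5: t=5:−1/14400 = -1/14400; ⇒ 3j(3 6 3; -2 0 2)² = 3/1001, sgn +1
B: Δ = 6!·0!·6!/13! = 1/12012; Racah Σ t=0..0: t=0:+1/34560 = 1/34560; ⇒ 3j(3 6 3; 3 -4 1)² = 5/286, sgn +1
I_A²/I_B² = (3/1001)/(5/286) = 6/35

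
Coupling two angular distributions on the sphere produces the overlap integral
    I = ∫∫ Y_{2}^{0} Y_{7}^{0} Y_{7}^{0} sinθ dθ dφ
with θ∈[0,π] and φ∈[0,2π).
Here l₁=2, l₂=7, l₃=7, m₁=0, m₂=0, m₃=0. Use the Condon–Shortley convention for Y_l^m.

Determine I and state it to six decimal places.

0.159836

Checks pass: Σm=0; 16 even; l₃=7∈[5,9].
(2·2+1)(2·7+1)(2·7+1) = 1125
Δ: 2! 2! 12! / 17! → 1/185640
sum: t=0:+1/2419200 t=1:−1/518400 t=2:+1/2419200 = -1/907200
3j²(2 7 7; 0 0 0) = Δ·Π!·Σ² = 56/3315  (sign +1)
(m-triple is (0,0,0) — same symbol as above.)
combine: 4πI² = 1125·56/3315·56/3315 = 15680/48841
take √, sign +1: I = 0.15983645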